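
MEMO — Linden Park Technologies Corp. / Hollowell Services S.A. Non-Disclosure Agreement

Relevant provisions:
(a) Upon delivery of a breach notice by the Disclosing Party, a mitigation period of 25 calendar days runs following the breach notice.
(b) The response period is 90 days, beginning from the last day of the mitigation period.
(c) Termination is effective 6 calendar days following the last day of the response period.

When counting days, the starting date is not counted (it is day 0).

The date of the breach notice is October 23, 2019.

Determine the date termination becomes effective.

February 21, 2020

The last day of the mitigation period: October 23, 2019 + 25 days = November 17, 2019.
The last day of the response period: November 17, 2019 + 90 days = February 15, 2020.
The date termination becomes effective: February 15, 2020 + 6 days = February 21, 2020.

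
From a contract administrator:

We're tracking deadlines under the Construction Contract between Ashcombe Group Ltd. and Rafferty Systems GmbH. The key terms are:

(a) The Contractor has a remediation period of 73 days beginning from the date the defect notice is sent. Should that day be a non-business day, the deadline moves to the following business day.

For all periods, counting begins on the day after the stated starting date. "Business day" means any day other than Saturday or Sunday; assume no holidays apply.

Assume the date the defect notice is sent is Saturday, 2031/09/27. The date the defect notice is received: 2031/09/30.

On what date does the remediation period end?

Adding 73 calendar days to 2031/09/27 gives 2031/12/09, which is the last day of the remediation period. 2031/12/09 is a Tuesday, so no roll-forward applies.

2031/12/09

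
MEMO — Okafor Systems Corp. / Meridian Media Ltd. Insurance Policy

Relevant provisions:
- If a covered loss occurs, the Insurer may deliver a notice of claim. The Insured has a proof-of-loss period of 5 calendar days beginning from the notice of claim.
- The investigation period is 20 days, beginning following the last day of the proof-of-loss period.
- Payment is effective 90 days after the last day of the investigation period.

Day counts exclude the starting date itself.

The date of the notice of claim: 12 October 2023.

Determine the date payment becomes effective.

The last day of the proof-of-loss period: 12 October 2023 + 5 days = 17 October 2023.
Adding 20 calendar days to 17 October 2023 gives 6 November 2023, which is the last day of the investigation period.
The date payment becomes effective: 6 November 2023 + 90 days = 4 February 2024.

4 February 2024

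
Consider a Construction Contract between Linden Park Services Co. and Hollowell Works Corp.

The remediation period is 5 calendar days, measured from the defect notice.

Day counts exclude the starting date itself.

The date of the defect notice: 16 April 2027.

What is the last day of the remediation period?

The last day of the remediation period: 16 April 2027 + 5 days = 21 April 2027.

21 April 2027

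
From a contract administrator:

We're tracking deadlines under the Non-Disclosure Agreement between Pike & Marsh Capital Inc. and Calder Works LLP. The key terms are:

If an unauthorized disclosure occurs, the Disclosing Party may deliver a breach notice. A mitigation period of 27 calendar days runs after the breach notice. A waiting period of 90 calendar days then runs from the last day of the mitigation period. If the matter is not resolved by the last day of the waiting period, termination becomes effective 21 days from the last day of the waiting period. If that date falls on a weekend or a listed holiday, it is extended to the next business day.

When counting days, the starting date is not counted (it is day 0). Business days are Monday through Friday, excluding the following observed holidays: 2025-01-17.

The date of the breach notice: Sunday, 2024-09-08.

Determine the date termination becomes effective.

2025-01-24

The last day of the mitigation period: 27 calendar days after 2024-09-08 is 2024-10-05.
The last day of the waiting period: 2024-10-05 + 90 days = 2025-01-03.
Adding 21 calendar days to 2025-01-03 gives 2025-01-24, which is the date termination becomes effective. 2025-01-24 is a Friday and is not a listed holiday, so no roll-forward applies.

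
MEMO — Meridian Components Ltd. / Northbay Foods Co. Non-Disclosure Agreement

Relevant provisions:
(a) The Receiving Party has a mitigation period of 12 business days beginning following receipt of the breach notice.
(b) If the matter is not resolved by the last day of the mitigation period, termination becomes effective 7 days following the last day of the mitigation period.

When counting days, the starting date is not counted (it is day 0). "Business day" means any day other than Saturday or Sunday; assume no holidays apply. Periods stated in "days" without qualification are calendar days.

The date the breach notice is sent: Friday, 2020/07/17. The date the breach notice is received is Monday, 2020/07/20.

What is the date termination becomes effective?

2020/08/12

The last day of the mitigation period: 12 business days after Monday, 2020/07/20, skipping weekends — Jul 21, Jul 22, Jul 23, Jul 24, …, Aug 3, Aug 4, Aug 5 — lands on Wednesday, 2020/08/05.
Adding 7 calendar days to 2020/08/05 gives 2020/08/12, which is the date termination becomes effective.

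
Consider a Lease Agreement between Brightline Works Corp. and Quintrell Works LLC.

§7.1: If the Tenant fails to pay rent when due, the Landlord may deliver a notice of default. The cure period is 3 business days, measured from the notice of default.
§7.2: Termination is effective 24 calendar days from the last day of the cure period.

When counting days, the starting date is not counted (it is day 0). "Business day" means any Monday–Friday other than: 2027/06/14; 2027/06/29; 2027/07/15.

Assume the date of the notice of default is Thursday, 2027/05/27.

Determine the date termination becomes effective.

From Thursday, 2027/05/27, 3 business days (May 28, May 31, Jun 1, skipping weekends) brings us to Tuesday, 2027/06/01, which is the last day of the cure period.
The date termination becomes effective: 24 calendar days after 2027/06/01 is 2027/06/25.

2027/06/25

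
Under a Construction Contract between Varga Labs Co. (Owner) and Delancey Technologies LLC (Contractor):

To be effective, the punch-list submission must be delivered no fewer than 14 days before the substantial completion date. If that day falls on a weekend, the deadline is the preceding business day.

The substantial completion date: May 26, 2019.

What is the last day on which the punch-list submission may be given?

May 10, 2019

May 26, 2019 minus 14 days is May 12, 2019. That is a Sunday, so the deadline moves back to Friday, May 10, 2019.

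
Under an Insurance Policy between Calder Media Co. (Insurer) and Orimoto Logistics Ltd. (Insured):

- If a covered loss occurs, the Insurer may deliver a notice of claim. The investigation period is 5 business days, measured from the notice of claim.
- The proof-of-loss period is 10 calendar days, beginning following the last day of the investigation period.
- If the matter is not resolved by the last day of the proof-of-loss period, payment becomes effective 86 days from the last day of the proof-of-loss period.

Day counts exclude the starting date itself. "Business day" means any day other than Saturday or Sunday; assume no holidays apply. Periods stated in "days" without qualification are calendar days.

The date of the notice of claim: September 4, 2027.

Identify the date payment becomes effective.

The last day of the investigation period: counting 5 business days from Saturday, September 4, 2027 (Sep 6, Sep 7, Sep 8, Sep 9, Sep 10, skipping weekends) reaches Friday, September 10, 2027.
The last day of the proof-of-loss period: September 10, 2027 + 10 days = September 20, 2027.
The date payment becomes effective: 86 calendar days after September 20, 2027 is December 15, 2027.

December 15, 2027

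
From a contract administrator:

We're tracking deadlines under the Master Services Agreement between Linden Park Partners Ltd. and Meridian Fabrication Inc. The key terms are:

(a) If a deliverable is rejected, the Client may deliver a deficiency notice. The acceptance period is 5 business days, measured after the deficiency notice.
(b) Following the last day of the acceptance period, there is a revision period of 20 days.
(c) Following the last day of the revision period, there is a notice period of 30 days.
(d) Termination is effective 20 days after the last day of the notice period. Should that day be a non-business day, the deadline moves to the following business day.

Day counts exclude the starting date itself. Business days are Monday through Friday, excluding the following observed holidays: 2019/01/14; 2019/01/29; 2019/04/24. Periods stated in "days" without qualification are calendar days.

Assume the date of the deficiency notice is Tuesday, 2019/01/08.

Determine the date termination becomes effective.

The last day of the acceptance period: 5 business days after Tuesday, 2019/01/08, skipping weekends and the listed holiday on Jan 14 — Jan 9, Jan 10, Jan 11, Jan 15, Jan 16 — lands on Wednesday, 2019/01/16.
Adding 20 calendar days to 2019/01/16 gives 2019/02/05, which is the last day of the revision period.
Adding 30 calendar days to 2019/02/05 gives 2019/03/07, which is the last day of the notice period.
The date termination becomes effective: 20 calendar days after 2019/03/07 is 2019/03/27. 2019/03/27 is a Wednesday and is not a listed holiday, so no roll-forward applies.

2019/03/27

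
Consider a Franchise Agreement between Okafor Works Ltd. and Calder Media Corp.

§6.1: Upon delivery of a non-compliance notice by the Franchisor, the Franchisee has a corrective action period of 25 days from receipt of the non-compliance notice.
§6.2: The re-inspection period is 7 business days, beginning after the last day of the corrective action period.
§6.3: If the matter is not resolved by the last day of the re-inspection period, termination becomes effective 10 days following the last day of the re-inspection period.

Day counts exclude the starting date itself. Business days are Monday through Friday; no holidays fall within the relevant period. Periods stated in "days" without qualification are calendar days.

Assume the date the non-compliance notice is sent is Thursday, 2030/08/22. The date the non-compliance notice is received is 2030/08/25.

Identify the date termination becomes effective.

The last day of the corrective action period: 2030/08/25 + 25 days = 2030/09/19.
From Thursday, 2030/09/19, 7 business days (Sep 20, Sep 23, Sep 24, Sep 25, Sep 26, Sep 27, Sep 30, skipping weekends) brings us to Monday, 2030/09/30, which is the last day of the re-inspection period.
Adding 10 calendar days to 2030/09/30 gives 2030/10/10, which is the date termination becomes effective.

2030/10/10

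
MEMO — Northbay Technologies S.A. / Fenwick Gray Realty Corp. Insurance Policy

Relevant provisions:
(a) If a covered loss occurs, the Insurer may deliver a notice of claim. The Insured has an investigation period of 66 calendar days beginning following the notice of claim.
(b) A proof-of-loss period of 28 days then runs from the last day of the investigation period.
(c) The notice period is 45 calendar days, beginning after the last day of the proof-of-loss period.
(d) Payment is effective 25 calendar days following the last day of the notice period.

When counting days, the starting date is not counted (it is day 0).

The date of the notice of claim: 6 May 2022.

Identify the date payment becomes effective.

17 October 2022

Adding 66 calendar days to 6 May 2022 gives 11 July 2022, which is the last day of the investigation period.
The last day of the proof-of-loss period: 28 calendar days after 11 July 2022 is 8 August 2022.
The last day of the notice period: 8 August 2022 + 45 days = 22 September 2022.
The date payment becomes effective: 25 calendar days after 22 September 2022 is 17 October 2022.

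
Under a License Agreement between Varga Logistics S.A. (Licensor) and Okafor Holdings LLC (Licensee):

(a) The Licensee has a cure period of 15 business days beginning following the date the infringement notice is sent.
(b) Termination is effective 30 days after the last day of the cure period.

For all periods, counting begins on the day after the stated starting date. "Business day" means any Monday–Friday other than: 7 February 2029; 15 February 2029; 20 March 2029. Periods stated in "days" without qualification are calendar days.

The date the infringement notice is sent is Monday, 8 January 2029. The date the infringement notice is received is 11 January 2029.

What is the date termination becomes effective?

28 February 2029

From Monday, 8 January 2029, 15 business days (Jan 9, Jan 10, Jan 11, Jan 12, …, Jan 25, Jan 26, Jan 29, skipping weekends) brings us to Monday, 29 January 2029, which is the last day of the cure period.
The date termination becomes effective: 29 January 2029 + 30 days = 28 February 2029.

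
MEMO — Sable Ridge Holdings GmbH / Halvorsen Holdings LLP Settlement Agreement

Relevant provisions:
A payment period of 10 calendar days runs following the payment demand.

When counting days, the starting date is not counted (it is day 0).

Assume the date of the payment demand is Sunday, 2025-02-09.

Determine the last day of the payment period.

Adding 10 calendar days to 2025-02-09 gives 2025-02-19, which is the last day of the payment period.

2025-02-19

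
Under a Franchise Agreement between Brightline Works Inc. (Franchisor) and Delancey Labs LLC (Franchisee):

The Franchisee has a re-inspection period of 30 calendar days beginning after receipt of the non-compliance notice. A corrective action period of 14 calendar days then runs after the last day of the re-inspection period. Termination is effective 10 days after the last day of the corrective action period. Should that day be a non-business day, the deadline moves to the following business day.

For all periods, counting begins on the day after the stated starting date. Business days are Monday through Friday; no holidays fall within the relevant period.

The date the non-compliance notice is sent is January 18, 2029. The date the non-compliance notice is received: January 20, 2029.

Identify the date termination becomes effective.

The last day of the re-inspection period: 30 calendar days after January 20, 2029 is February 19, 2029.
The last day of the corrective action period: February 19, 2029 + 14 days = March 5, 2029.
The date termination becomes effective: March 5, 2029 + 10 days = March 15, 2029. March 15, 2029 is a Thursday, so no roll-forward applies.

March 15, 2029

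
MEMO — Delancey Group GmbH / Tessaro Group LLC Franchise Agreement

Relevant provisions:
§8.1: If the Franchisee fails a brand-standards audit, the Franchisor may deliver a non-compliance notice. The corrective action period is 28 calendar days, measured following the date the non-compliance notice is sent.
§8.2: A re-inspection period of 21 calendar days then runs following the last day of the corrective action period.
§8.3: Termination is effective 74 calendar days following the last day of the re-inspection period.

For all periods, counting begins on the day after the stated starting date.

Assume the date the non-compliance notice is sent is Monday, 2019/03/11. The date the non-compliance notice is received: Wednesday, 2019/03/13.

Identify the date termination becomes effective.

2019/07/12

The last day of the corrective action period: 2019/03/11 + 28 days = 2019/04/08.
The last day of the re-inspection period: 2019/04/08 + 21 days = 2019/04/29.
The date termination becomes effective: 2019/04/29 + 74 days = 2019/07/12.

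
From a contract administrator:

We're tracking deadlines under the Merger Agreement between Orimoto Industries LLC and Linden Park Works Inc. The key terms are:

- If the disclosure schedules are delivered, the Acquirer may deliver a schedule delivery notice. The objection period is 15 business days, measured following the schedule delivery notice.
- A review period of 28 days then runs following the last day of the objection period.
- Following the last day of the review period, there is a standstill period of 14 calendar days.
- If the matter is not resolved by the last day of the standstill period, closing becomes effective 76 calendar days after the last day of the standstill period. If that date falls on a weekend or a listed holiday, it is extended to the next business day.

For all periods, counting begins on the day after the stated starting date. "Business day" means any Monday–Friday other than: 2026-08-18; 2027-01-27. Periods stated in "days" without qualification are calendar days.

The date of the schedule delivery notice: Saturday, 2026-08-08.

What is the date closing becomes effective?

The last day of the objection period: counting 15 business days from Saturday, 2026-08-08 (Aug 10, Aug 11, Aug 12, Aug 13, …, Aug 27, Aug 28, Aug 31, skipping weekends and the listed holiday on Aug 18) reaches Monday, 2026-08-31.
The last day of the review period: 28 calendar days after 2026-08-31 is 2026-09-28.
Adding 14 calendar days to 2026-09-28 gives 2026-10-12, which is the last day of the standstill period.
The date closing becomes effective: 76 calendar days after 2026-10-12 is 2026-12-27. That falls on a Sunday, so it rolls to the next business day, Monday, 2026-12-28.

2026-12-28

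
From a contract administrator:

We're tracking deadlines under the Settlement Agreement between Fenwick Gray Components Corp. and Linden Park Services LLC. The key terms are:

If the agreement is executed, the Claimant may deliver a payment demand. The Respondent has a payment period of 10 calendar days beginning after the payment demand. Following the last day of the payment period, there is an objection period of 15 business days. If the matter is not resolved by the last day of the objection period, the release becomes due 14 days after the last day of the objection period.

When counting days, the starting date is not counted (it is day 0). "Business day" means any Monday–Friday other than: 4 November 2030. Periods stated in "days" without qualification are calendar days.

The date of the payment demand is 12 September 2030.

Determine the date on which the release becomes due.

Adding 10 calendar days to 12 September 2030 gives 22 September 2030, which is the last day of the payment period.
The last day of the objection period: counting 15 business days from Sunday, 22 September 2030 (Sep 23, Sep 24, Sep 25, Sep 26, …, Oct 9, Oct 10, Oct 11, skipping weekends) reaches Friday, 11 October 2030.
The date on which the release becomes due: 11 October 2030 + 14 days = 25 October 2030.

25 October 2030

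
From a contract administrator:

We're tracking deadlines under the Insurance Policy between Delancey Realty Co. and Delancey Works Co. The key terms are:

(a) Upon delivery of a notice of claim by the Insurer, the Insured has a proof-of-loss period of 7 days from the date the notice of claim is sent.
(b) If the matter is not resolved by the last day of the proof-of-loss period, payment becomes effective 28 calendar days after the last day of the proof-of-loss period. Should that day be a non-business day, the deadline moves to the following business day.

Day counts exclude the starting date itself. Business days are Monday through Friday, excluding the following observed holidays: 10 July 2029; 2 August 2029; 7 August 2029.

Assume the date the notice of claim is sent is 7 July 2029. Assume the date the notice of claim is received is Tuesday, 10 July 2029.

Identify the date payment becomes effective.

13 August 2029

Adding 7 calendar days to 7 July 2029 gives 14 July 2029, which is the last day of the proof-of-loss period.
The date payment becomes effective: 28 calendar days after 14 July 2029 is 11 August 2029. That falls on a Saturday, so it rolls to the next business day, Monday, 13 August 2029.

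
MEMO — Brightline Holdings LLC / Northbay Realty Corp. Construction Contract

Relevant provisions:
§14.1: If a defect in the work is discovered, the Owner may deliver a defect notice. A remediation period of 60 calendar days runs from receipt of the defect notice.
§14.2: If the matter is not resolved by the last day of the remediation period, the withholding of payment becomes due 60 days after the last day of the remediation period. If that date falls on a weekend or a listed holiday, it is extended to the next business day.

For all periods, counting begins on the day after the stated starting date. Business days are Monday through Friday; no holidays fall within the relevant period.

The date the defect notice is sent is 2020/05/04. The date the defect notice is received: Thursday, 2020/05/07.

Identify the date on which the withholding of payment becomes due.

The last day of the remediation period: 2020/05/07 + 60 days = 2020/07/06.
The date on which the withholding of payment becomes due: 2020/07/06 + 60 days = 2020/09/04. 2020/09/04 is a Friday, so no roll-forward applies.

2020/09/04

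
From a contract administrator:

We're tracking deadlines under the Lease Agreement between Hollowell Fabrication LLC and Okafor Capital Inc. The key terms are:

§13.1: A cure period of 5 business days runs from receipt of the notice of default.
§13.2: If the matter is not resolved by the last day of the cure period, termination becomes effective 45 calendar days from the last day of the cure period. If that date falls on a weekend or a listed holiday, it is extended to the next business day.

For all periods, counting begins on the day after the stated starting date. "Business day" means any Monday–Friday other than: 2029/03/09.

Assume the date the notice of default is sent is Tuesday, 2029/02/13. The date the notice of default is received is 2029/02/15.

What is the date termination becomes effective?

2029/04/09

The last day of the cure period: 5 business days after Thursday, 2029/02/15, skipping weekends — Feb 16, Feb 19, Feb 20, Feb 21, Feb 22 — lands on Thursday, 2029/02/22.
The date termination becomes effective: 45 calendar days after 2029/02/22 is 2029/04/08. That falls on a Sunday, so it rolls to the next business day, Monday, 2029/04/09.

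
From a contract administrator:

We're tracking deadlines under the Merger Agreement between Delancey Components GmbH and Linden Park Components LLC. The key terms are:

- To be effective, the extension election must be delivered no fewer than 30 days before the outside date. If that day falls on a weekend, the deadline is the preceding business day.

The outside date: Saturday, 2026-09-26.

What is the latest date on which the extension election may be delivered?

2026-08-27

Counting back 30 calendar days from 2026-09-26 gives 2026-08-27. That is a Thursday, so no adjustment is needed.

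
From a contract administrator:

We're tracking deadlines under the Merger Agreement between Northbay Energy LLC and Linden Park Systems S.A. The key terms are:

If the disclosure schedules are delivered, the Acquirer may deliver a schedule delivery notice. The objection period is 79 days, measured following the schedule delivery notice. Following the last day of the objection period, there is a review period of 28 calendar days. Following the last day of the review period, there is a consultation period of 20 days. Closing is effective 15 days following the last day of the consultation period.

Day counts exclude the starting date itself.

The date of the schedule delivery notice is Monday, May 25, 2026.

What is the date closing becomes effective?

The last day of the objection period: May 25, 2026 + 79 days = Aug 12, 2026.
Adding 28 calendar days to Aug 12, 2026 gives Sep 9, 2026, which is the last day of the review period.
The last day of the consultation period: Sep 9, 2026 + 20 days = Sep 29, 2026.
The date closing becomes effective: Sep 29, 2026 + 15 days = Oct 14, 2026.

Oct 14, 2026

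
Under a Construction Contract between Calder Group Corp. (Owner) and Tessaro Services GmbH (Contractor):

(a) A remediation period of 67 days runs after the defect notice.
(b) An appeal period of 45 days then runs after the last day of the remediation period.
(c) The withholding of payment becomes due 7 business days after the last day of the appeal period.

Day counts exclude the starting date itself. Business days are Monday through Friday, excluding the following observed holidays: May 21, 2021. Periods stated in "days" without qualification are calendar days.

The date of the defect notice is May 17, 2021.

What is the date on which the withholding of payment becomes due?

The last day of the remediation period: 67 calendar days after May 17, 2021 is Jul 23, 2021.
The last day of the appeal period: Jul 23, 2021 + 45 days = Sep 6, 2021.
The date on which the withholding of payment becomes due: counting 7 business days from Monday, Sep 6, 2021 (Sep 7, Sep 8, Sep 9, Sep 10, Sep 13, Sep 14, Sep 15, skipping weekends) reaches Wednesday, Sep 15, 2021.

Sep 15, 2021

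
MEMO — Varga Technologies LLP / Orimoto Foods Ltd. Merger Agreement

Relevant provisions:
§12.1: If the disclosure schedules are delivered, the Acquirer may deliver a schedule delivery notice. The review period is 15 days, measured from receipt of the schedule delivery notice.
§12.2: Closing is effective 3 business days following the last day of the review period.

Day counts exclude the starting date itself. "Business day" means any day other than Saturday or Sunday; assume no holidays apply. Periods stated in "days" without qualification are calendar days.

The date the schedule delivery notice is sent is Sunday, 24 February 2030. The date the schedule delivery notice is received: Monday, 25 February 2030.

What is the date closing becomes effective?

15 March 2030

The last day of the review period: 15 calendar days after 25 February 2030 is 12 March 2030.
The date closing becomes effective: 3 business days after Tuesday, 12 March 2030, skipping weekends — Mar 13, Mar 14, Mar 15 — lands on Friday, 15 March 2030.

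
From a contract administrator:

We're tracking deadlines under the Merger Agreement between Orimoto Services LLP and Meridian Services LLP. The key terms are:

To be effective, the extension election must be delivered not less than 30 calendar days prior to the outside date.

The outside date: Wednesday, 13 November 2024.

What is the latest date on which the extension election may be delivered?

13 November 2024 minus 30 days is 14 October 2024.

14 October 2024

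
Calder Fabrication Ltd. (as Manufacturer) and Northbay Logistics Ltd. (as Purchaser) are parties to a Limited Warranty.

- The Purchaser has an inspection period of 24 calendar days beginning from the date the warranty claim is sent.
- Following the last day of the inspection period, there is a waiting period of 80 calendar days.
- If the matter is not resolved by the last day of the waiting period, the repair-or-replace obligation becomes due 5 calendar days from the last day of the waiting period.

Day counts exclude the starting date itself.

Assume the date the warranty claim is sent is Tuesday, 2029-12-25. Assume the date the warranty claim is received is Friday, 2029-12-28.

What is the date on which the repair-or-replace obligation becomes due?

2030-04-13

The last day of the inspection period: 2029-12-25 + 24 days = 2030-01-18.
Adding 80 calendar days to 2030-01-18 gives 2030-04-08, which is the last day of the waiting period.
The date on which the repair-or-replace obligation becomes due: 2030-04-08 + 5 days = 2030-04-13.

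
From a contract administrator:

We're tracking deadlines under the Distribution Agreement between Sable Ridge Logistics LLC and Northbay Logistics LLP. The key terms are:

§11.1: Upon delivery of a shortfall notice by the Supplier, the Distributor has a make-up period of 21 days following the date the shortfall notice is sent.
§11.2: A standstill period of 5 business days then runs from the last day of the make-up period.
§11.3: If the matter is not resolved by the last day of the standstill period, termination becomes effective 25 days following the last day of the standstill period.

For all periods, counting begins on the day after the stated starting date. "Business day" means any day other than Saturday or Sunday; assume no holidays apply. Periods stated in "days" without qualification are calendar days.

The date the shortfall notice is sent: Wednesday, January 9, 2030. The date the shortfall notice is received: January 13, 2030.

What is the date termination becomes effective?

March 3, 2030

The last day of the make-up period: 21 calendar days after January 9, 2030 is January 30, 2030.
From Wednesday, January 30, 2030, 5 business days (Jan 31, Feb 1, Feb 4, Feb 5, Feb 6, skipping weekends) brings us to Wednesday, February 6, 2030, which is the last day of the standstill period.
Adding 25 calendar days to February 6, 2030 gives March 3, 2030, which is the date termination becomes effective.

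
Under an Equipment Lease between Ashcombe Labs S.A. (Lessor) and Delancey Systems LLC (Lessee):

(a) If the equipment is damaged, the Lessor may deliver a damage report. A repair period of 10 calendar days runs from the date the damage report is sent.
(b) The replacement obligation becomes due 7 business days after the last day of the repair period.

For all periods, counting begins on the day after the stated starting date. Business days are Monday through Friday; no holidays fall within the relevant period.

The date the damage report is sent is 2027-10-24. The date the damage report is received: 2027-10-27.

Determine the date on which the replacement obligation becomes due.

Adding 10 calendar days to 2027-10-24 gives 2027-11-03, which is the last day of the repair period.
The date on which the replacement obligation becomes due: counting 7 business days from Wednesday, 2027-11-03 (Nov 4, Nov 5, Nov 8, Nov 9, Nov 10, Nov 11, Nov 12, skipping weekends) reaches Friday, 2027-11-12.

2027-11-12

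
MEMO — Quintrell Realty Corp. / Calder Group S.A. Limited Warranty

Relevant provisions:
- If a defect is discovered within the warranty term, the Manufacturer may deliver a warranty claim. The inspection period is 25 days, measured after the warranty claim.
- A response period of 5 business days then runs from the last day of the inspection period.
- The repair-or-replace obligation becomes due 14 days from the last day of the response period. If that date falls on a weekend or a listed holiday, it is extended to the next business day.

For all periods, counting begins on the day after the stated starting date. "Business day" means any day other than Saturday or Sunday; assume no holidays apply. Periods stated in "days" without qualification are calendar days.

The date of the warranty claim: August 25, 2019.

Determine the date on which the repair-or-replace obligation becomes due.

The last day of the inspection period: August 25, 2019 + 25 days = September 19, 2019.
The last day of the response period: 5 business days after Thursday, September 19, 2019, skipping weekends — Sep 20, Sep 23, Sep 24, Sep 25, Sep 26 — lands on Thursday, September 26, 2019.
Adding 14 calendar days to September 26, 2019 gives October 10, 2019, which is the date on which the repair-or-replace obligation becomes due. October 10, 2019 is a Thursday, so no roll-forward applies.

October 10, 2019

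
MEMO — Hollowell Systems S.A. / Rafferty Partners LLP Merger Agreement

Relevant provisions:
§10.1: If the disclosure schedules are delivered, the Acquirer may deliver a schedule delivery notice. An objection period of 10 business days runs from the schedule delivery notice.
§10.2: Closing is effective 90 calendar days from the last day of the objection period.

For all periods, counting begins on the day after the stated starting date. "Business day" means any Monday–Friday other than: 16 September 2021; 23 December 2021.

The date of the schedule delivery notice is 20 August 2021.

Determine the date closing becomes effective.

The last day of the objection period: 10 business days after Friday, 20 August 2021, skipping weekends — Aug 23, Aug 24, Aug 25, Aug 26, Aug 27, Aug 30, Aug 31, Sep 1, Sep 2, Sep 3 — lands on Friday, 3 September 2021.
Adding 90 calendar days to 3 September 2021 gives 2 December 2021, which is the date closing becomes effective.

2 December 2021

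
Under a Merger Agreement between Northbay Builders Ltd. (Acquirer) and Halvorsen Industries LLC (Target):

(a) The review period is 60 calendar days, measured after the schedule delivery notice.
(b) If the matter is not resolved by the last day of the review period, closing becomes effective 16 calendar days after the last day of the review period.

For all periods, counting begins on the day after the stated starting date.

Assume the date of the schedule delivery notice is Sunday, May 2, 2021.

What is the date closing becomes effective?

Adding 60 calendar days to May 2, 2021 gives Jul 1, 2021, which is the last day of the review period.
The date closing becomes effective: 16 calendar days after Jul 1, 2021 is Jul 17, 2021.

Jul 17, 2021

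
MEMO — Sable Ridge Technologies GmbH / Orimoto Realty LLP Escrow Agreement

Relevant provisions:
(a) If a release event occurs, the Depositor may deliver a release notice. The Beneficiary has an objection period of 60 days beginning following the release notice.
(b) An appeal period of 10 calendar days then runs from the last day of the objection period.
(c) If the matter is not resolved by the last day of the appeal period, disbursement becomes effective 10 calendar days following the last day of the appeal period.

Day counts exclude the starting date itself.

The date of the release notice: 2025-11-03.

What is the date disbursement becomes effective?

2026-01-22

Adding 60 calendar days to 2025-11-03 gives 2026-01-02, which is the last day of the objection period.
The last day of the appeal period: 2026-01-02 + 10 days = 2026-01-12.
The date disbursement becomes effective: 10 calendar days after 2026-01-12 is 2026-01-22.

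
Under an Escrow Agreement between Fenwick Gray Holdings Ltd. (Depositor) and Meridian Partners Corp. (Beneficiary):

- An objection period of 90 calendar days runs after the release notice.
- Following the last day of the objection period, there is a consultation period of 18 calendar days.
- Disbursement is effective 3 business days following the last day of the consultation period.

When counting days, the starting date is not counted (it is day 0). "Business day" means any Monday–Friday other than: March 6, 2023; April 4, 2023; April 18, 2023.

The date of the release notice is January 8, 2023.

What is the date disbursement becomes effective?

May 1, 2023

Adding 90 calendar days to January 8, 2023 gives April 8, 2023, which is the last day of the objection period.
Adding 18 calendar days to April 8, 2023 gives April 26, 2023, which is the last day of the consultation period.
From Wednesday, April 26, 2023, 3 business days (Apr 27, Apr 28, May 1, skipping weekends) brings us to Monday, May 1, 2023, which is the date disbursement becomes effective.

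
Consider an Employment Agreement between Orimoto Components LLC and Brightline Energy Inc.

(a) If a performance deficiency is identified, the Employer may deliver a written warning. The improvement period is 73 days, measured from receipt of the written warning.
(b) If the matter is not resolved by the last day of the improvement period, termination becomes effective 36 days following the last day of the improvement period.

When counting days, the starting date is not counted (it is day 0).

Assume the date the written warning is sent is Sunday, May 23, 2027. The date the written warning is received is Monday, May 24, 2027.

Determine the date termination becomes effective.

September 10, 2027

The last day of the improvement period: May 24, 2027 + 73 days = August 5, 2027.
Adding 36 calendar days to August 5, 2027 gives September 10, 2027, which is the date termination becomes effective.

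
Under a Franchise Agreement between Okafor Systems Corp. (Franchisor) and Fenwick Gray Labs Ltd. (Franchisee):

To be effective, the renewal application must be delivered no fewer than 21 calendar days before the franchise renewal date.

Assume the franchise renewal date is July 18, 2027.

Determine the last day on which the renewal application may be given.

June 27, 2027

July 18, 2027 minus 21 days is June 27, 2027.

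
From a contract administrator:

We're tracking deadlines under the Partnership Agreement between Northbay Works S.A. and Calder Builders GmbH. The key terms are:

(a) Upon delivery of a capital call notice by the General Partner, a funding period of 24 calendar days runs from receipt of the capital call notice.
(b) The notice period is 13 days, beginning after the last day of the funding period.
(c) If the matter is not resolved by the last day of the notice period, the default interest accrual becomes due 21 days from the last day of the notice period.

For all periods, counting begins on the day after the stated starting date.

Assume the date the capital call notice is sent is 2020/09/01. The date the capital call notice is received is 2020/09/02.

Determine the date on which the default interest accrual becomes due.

The last day of the funding period: 2020/09/02 + 24 days = 2020/09/26.
The last day of the notice period: 2020/09/26 + 13 days = 2020/10/09.
The date on which the default interest accrual becomes due: 2020/10/09 + 21 days = 2020/10/30.

2020/10/30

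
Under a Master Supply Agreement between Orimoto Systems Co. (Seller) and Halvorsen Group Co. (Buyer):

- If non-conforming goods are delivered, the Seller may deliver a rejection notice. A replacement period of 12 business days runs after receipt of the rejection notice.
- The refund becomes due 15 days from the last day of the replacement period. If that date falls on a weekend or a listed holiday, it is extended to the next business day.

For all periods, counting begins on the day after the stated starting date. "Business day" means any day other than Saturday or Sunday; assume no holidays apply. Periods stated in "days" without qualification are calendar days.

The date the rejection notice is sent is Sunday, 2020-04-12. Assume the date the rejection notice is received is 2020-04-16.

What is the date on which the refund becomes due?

From Thursday, 2020-04-16, 12 business days (Apr 17, Apr 20, Apr 21, Apr 22, …, Apr 30, May 1, May 4, skipping weekends) brings us to Monday, 2020-05-04, which is the last day of the replacement period.
The date on which the refund becomes due: 2020-05-04 + 15 days = 2020-05-19. 2020-05-19 is a Tuesday, so no roll-forward applies.

2020-05-19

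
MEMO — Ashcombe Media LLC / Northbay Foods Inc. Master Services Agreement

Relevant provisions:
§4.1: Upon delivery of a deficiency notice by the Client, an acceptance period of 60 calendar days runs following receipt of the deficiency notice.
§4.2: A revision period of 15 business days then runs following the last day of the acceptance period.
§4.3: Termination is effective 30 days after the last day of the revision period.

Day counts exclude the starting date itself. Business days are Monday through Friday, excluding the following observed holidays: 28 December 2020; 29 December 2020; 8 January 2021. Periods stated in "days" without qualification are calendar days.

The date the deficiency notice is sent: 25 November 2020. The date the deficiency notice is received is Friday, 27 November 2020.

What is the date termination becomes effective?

The last day of the acceptance period: 27 November 2020 + 60 days = 26 January 2021.
From Tuesday, 26 January 2021, 15 business days (Jan 27, Jan 28, Jan 29, Feb 1, …, Feb 12, Feb 15, Feb 16, skipping weekends) brings us to Tuesday, 16 February 2021, which is the last day of the revision period.
The date termination becomes effective: 16 February 2021 + 30 days = 18 March 2021.

18 March 2021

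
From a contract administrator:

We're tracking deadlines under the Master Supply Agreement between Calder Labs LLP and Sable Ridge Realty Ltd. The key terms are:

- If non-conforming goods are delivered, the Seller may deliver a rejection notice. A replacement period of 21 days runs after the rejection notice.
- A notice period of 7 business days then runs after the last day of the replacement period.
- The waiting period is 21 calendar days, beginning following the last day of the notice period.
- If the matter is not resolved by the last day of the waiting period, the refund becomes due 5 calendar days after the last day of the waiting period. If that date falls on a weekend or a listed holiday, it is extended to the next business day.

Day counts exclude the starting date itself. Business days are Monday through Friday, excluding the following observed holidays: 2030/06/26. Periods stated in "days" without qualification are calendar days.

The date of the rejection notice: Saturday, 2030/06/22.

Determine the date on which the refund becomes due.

The last day of the replacement period: 21 calendar days after 2030/06/22 is 2030/07/13.
The last day of the notice period: counting 7 business days from Saturday, 2030/07/13 (Jul 15, Jul 16, Jul 17, Jul 18, Jul 19, Jul 22, Jul 23, skipping weekends) reaches Tuesday, 2030/07/23.
Adding 21 calendar days to 2030/07/23 gives 2030/08/13, which is the last day of the waiting period.
The date on which the refund becomes due: 5 calendar days after 2030/08/13 is 2030/08/18. That falls on a Sunday, so it rolls to the next business day, Monday, 2030/08/19.

2030/08/19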